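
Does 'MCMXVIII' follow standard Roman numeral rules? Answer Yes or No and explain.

'MCMXVIII': Check the rules: uses only the symbols I, V, X, L, C, D, M; no symbol is repeated more than three times in a row; V, L and D each appear at most once; the only place a smaller symbol precedes a larger one is the allowed subtractive pair CM, the symbol right after such a pair (if any) is smaller than the pair's first symbol, and otherwise the values never increase from left to right. Value: M (1000) + CM (900) + X (10) + V (5) + I (1) + I (1) + I (1) = 1918. So it is a valid standard Roman numeral.

Yes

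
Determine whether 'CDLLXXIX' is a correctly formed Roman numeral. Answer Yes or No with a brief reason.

'CDLLXXIX': L should not appear more than once

No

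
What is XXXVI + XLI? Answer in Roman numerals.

XXXVI = 36
XLI = 41
36 + 41 = 77

LXXVII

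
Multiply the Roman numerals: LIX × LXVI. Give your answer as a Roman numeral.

LIX = 59
LXVI = 66
59 × 66 = 3894

MMMDCCCXCIV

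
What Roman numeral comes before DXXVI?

DXXVI = 526, so the previous integer is 526 - 1 = 525

DXXV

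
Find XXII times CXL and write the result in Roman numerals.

XXII = 22
CXL = 140
22 × 140 = 3080

MMMLXXX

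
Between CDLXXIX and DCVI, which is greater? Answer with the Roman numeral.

CDLXXIX = 479
DCVI = 606
606 is larger

DCVI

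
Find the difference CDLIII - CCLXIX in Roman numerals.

CDLIII = 453
CCLXIX = 269
453 - 269 = 184

CLXXXIV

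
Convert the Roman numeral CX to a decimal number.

CX: C=100, X=10
100 + 10 = 110

110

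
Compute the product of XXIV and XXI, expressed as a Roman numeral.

XXIV = 24
XXI = 21
24 × 21 = 504

DIV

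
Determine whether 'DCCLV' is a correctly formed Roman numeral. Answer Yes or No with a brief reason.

'DCCLV': Check the rules: uses only the symbols I, V, X, L, C, D, M; no symbol is repeated more than three times in a row; V, L and D each appear at most once; no smaller symbol precedes a larger one (values never increase from left to right). Value: D (500) + C (100) + C (100) + L (50) + V (5) = 755. So it is a valid standard Roman numeral.

Yes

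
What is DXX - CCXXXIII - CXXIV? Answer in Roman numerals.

DXX = 520, CCXXXIII = 233, CXXIV = 124
520 - 233 = 287
287 - 124 = 163

CLXIII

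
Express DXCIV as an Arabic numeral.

DXCIV: D=500, XC=90, IV=4
500 + 90 + 4 = 594

594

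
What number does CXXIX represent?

CXXIX: C=100, X=10, X=10, IX=9
100 + 10 + 10 + 9 = 129

129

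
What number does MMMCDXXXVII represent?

MMMCDXXXVII: M=1000, M=1000, M=1000, CD=400, X=10, X=10, X=10, V=5, I=1, I=1
1000 + 1000 + 1000 + 400 + 10 + 10 + 10 + 5 + 1 + 1 = 3437

3437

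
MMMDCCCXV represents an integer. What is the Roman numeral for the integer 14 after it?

MMMDCCCXV = 3815
3815 + 14 = 3829

MMMDCCCXXIX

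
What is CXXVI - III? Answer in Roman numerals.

CXXVI = 126
III = 3
126 - 3 = 123

CXXIII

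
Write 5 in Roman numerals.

Convert 5 to Roman numerals:
  5 contains 1×5 (V)

V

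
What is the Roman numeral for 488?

Convert 488 to Roman numerals:
  488 contains 1×400 (CD)
  88 contains 1×50 (L)
  38 contains 3×10 (XXX)
  8 contains 1×5 (V)
  3 contains 3×1 (III)

CDLXXXVIII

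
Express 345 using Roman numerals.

Convert 345 to Roman numerals:
  345 contains 3×100 (CCC)
  45 contains 1×40 (XL)
  5 contains 1×5 (V)

CCCXLV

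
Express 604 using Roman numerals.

Convert 604 to Roman numerals:
  604 contains 1×500 (D)
  104 contains 1×100 (C)
  4 contains 1×4 (IV)

DCIV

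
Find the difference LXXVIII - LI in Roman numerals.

LXXVIII = 78
LI = 51
78 - 51 = 27

XXVII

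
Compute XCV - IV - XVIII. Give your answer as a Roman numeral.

XCV = 95, IV = 4, XVIII = 18
95 - 4 = 91
91 - 18 = 73

LXXIII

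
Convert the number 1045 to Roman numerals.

Convert 1045 to Roman numerals:
  1045 contains 1×1000 (M)
  45 contains 1×40 (XL)
  5 contains 1×5 (V)

MXLV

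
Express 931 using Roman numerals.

Convert 931 to Roman numerals:
  931 contains 1×900 (CM)
  31 contains 3×10 (XXX)
  1 contains 1×1 (I)

CMXXXI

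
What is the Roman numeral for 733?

Convert 733 to Roman numerals:
  733 contains 1×500 (D)
  233 contains 2×100 (CC)
  33 contains 3×10 (XXX)
  3 contains 3×1 (III)

DCCXXXIII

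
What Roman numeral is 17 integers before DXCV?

DXCV = 595
595 - 17 = 578

DLXXVIII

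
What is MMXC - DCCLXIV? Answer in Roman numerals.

MMXC = 2090
DCCLXIV = 764
2090 - 764 = 1326

MCCCXXVI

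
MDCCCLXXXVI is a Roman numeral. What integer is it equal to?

MDCCCLXXXVI: M=1000, D=500, C=100, C=100, C=100, L=50, X=10, X=10, X=10, V=5, I=1
1000 + 500 + 100 + 100 + 100 + 50 + 10 + 10 + 10 + 5 + 1 = 1886

1886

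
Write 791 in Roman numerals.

Convert 791 to Roman numerals:
  791 contains 1×500 (D)
  291 contains 2×100 (CC)
  91 contains 1×90 (XC)
  1 contains 1×1 (I)

DCCXCI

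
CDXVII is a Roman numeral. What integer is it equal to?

CDXVII: CD=400, X=10, V=5, I=1, I=1
400 + 10 + 5 + 1 + 1 = 417

417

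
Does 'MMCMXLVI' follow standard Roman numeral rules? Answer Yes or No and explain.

'MMCMXLVI': Check the rules: uses only the symbols I, V, X, L, C, D, M; no symbol is repeated more than three times in a row; V, L and D each appear at most once; the only places a smaller symbol precedes a larger one are the allowed subtractive pairs CM, XL, the symbol right after such a pair (if any) is smaller than the pair's first symbol, and otherwise the values never increase from left to right. Value: M (1000) + M (1000) + CM (900) + XL (40) + V (5) + I (1) = 2946. So it is a valid standard Roman numeral.

Yes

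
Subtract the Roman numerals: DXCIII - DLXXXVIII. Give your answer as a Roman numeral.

DXCIII = 593
DLXXXVIII = 588
593 - 588 = 5

V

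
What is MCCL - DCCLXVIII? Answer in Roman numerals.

MCCL = 1250
DCCLXVIII = 768
1250 - 768 = 482

CDLXXXII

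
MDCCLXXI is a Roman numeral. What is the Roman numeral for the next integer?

MDCCLXXI = 1771; next is 1772

MDCCLXXII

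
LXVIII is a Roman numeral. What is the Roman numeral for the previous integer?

LXVIII = 68, so the previous integer is 68 - 1 = 67

LXVII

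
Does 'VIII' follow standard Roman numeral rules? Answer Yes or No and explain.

'VIII': Check the rules: uses only the symbols I, V, X, L, C, D, M; no symbol is repeated more than three times in a row; V, L and D each appear at most once; no smaller symbol precedes a larger one (values never increase from left to right). Value: V (5) + I (1) + I (1) + I (1) = 8. So it is a valid standard Roman numeral.

Yes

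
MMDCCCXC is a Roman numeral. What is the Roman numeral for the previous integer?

MMDCCCXC = 2890; previous is 2889

MMDCCCLXXXIX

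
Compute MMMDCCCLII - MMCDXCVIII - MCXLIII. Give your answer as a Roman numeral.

MMMDCCCLII = 3852, MMCDXCVIII = 2498, MCXLIII = 1143
3852 - 2498 = 1354
1354 - 1143 = 211

CCXI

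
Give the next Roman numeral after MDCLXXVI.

MDCLXXVI = 1676, so the next integer is 1676 + 1 = 1677

MDCLXXVII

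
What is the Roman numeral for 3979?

Convert 3979 to Roman numerals:
  3979 contains 3×1000 (MMM)
  979 contains 1×900 (CM)
  79 contains 1×50 (L)
  29 contains 2×10 (XX)
  9 contains 1×9 (IX)

MMMCMLXXIX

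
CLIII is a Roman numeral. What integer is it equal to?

CLIII: C=100, L=50, I=1, I=1, I=1
100 + 50 + 1 + 1 + 1 = 153

153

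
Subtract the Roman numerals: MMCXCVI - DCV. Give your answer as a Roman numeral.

MMCXCVI = 2196
DCV = 605
2196 - 605 = 1591

MDXCI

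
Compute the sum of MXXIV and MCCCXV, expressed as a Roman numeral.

MXXIV = 1024
MCCCXV = 1315
1024 + 1315 = 2339

MMCCCXXXIX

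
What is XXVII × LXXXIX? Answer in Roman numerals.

XXVII = 27
LXXXIX = 89
27 × 89 = 2403

MMCDIII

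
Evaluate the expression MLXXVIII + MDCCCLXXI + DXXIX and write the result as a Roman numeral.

MLXXVIII = 1078, MDCCCLXXI = 1871, DXXIX = 529
1078 + 1871 = 2949
2949 + 529 = 3478

MMMCDLXXVIII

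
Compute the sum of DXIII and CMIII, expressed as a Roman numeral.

DXIII = 513
CMIII = 903
513 + 903 = 1416

MCDXVI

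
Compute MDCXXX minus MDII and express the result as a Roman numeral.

MDCXXX = 1630
MDII = 1502
1630 - 1502 = 128

CXXVIII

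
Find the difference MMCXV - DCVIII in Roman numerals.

MMCXV = 2115
DCVIII = 608
2115 - 608 = 1507

MDVII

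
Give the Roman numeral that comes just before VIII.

VIII = 8, so the previous integer is 8 - 1 = 7

VII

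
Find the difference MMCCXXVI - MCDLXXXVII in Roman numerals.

MMCCXXVI = 2226
MCDLXXXVII = 1487
2226 - 1487 = 739

DCCXXXIX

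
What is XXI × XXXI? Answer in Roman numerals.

XXI = 21
XXXI = 31
21 × 31 = 651

DCLI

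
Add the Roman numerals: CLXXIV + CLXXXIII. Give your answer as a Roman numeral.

CLXXIV = 174
CLXXXIII = 183
174 + 183 = 357

CCCLVII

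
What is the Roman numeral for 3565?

Convert 3565 to Roman numerals:
  3565 contains 3×1000 (MMM)
  565 contains 1×500 (D)
  65 contains 1×50 (L)
  15 contains 1×10 (X)
  5 contains 1×5 (V)

MMMDLXV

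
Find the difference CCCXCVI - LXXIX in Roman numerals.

CCCXCVI = 396
LXXIX = 79
396 - 79 = 317

CCCXVII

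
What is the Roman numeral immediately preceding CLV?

CLV = 155; previous is 154

CLIV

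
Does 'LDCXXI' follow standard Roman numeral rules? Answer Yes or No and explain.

'LDCXXI': Invalid subtractive combination: LD

No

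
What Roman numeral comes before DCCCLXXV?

DCCCLXXV = 875; previous is 874

DCCCLXXIV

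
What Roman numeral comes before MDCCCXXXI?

MDCCCXXXI = 1831, so the previous integer is 1831 - 1 = 1830

MDCCCXXX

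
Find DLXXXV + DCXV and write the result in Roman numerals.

DLXXXV = 585
DCXV = 615
585 + 615 = 1200

MCC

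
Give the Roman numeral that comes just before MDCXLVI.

MDCXLVI = 1646; previous is 1645

MDCXLV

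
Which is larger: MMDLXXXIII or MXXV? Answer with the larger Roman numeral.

MMDLXXXIII = 2583
MXXV = 1025
2583 is larger

MMDLXXXIII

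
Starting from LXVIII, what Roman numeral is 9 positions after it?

LXVIII = 68
68 + 9 = 77

LXXVII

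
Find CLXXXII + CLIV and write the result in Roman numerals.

CLXXXII = 182
CLIV = 154
182 + 154 = 336

CCCXXXVI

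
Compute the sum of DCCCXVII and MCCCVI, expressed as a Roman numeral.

DCCCXVII = 817
MCCCVI = 1306
817 + 1306 = 2123

MMCXXIII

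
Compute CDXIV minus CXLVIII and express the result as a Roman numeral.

CDXIV = 414
CXLVIII = 148
414 - 148 = 266

CCLXVI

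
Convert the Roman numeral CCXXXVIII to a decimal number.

CCXXXVIII: C=100, C=100, X=10, X=10, X=10, V=5, I=1, I=1, I=1
100 + 100 + 10 + 10 + 10 + 5 + 1 + 1 + 1 = 238

238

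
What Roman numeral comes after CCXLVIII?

CCXLVIII = 248, so the next integer is 248 + 1 = 249

CCXLIX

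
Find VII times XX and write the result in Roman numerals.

VII = 7
XX = 20
7 × 20 = 140

CXL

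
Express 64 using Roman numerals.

Convert 64 to Roman numerals:
  64 contains 1×50 (L)
  14 contains 1×10 (X)
  4 contains 1×4 (IV)

LXIV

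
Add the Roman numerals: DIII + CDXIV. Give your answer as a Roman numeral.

DIII = 503
CDXIV = 414
503 + 414 = 917

CMXVII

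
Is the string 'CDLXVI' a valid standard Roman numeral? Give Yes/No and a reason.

'CDLXVI': Check the rules: uses only the symbols I, V, X, L, C, D, M; no symbol is repeated more than three times in a row; V, L and D each appear at most once; the only place a smaller symbol precedes a larger one is the allowed subtractive pair CD, the symbol right after such a pair (if any) is smaller than the pair's first symbol, and otherwise the values never increase from left to right. Value: CD (400) + L (50) + X (10) + V (5) + I (1) = 466. So it is a valid standard Roman numeral.

Yes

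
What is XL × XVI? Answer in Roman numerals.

XL = 40
XVI = 16
40 × 16 = 640

DCXL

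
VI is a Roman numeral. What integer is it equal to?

VI: V=5, I=1
5 + 1 = 6

6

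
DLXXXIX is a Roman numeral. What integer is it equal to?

DLXXXIX: D=500, L=50, X=10, X=10, X=10, IX=9
500 + 50 + 10 + 10 + 10 + 9 = 589

589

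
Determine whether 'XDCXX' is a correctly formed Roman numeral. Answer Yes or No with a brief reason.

'XDCXX': Invalid subtractive combination: XD

No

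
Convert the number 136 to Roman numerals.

Convert 136 to Roman numerals:
  136 contains 1×100 (C)
  36 contains 3×10 (XXX)
  6 contains 1×5 (V)
  1 contains 1×1 (I)

CXXXVI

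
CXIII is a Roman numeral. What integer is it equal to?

CXIII: C=100, X=10, I=1, I=1, I=1
100 + 10 + 1 + 1 + 1 = 113

113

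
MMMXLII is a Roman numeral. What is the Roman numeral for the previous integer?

MMMXLII = 3042, so the previous integer is 3042 - 1 = 3041

MMMXLI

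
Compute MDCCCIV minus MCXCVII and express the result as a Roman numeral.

MDCCCIV = 1804
MCXCVII = 1197
1804 - 1197 = 607

DCVII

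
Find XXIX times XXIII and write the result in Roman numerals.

XXIX = 29
XXIII = 23
29 × 23 = 667

DCLXVII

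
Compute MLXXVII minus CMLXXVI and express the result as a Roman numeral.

MLXXVII = 1077
CMLXXVI = 976
1077 - 976 = 101

CI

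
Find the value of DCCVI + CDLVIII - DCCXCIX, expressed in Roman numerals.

DCCVI = 706, CDLVIII = 458, DCCXCIX = 799
706 + 458 = 1164
1164 - 799 = 365

CCCLXV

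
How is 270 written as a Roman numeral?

Convert 270 to Roman numerals:
  270 contains 2×100 (CC)
  70 contains 1×50 (L)
  20 contains 2×10 (XX)

CCLXX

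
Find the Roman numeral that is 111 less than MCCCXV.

MCCCXV = 1315
1315 - 111 = 1204

MCCIV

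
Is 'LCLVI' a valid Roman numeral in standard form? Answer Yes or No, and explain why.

'LCLVI': L should not appear more than once

No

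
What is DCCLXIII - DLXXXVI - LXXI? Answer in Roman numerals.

DCCLXIII = 763, DLXXXVI = 586, LXXI = 71
763 - 586 = 177
177 - 71 = 106

CVI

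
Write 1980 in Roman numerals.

Convert 1980 to Roman numerals:
  1980 contains 1×1000 (M)
  980 contains 1×900 (CM)
  80 contains 1×50 (L)
  30 contains 3×10 (XXX)

MCMLXXX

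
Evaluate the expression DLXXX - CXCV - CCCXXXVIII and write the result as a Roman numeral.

DLXXX = 580, CXCV = 195, CCCXXXVIII = 338
580 - 195 = 385
385 - 338 = 47

XLVII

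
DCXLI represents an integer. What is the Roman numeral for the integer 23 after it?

DCXLI = 641
641 + 23 = 664

DCLXIV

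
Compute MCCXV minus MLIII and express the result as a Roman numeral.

MCCXV = 1215
MLIII = 1053
1215 - 1053 = 162

CLXII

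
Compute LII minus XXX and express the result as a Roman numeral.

LII = 52
XXX = 30
52 - 30 = 22

XXII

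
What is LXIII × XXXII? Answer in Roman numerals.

LXIII = 63
XXXII = 32
63 × 32 = 2016

MMXVI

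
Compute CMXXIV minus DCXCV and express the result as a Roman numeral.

CMXXIV = 924
DCXCV = 695
924 - 695 = 229

CCXXIX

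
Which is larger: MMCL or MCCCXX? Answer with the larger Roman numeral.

MMCL = 2150
MCCCXX = 1320
2150 is larger

MMCL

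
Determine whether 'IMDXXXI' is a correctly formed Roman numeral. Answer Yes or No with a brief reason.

'IMDXXXI': Invalid subtractive combination: IM

No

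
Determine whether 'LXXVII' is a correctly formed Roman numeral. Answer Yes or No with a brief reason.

'LXXVII': Check the rules: uses only the symbols I, V, X, L, C, D, M; no symbol is repeated more than three times in a row; V, L and D each appear at most once; no smaller symbol precedes a larger one (values never increase from left to right). Value: L (50) + X (10) + X (10) + V (5) + I (1) + I (1) = 77. So it is a valid standard Roman numeral.

Yes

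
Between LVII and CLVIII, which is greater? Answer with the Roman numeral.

LVII = 57
CLVIII = 158
158 is larger

CLVIII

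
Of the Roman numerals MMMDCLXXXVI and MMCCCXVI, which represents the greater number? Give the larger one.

MMMDCLXXXVI = 3686
MMCCCXVI = 2316
3686 is larger

MMMDCLXXXVI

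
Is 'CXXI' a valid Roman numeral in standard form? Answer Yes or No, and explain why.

'CXXI': Check the rules: uses only the symbols I, V, X, L, C, D, M; no symbol is repeated more than three times in a row; V, L and D each appear at most once; no smaller symbol precedes a larger one (values never increase from left to right). Value: C (100) + X (10) + X (10) + I (1) = 121. So it is a valid standard Roman numeral.

Yes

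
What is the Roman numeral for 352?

Convert 352 to Roman numerals:
  352 contains 3×100 (CCC)
  52 contains 1×50 (L)
  2 contains 2×1 (II)

CCCLII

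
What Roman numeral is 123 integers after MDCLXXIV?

MDCLXXIV = 1674
1674 + 123 = 1797

MDCCXCVII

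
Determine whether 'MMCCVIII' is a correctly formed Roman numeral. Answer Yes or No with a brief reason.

'MMCCVIII': Check the rules: uses only the symbols I, V, X, L, C, D, M; no symbol is repeated more than three times in a row; V, L and D each appear at most once; no smaller symbol precedes a larger one (values never increase from left to right). Value: M (1000) + M (1000) + C (100) + C (100) + V (5) + I (1) + I (1) + I (1) = 2208. So it is a valid standard Roman numeral.

Yes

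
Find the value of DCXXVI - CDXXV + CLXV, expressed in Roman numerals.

DCXXVI = 626, CDXXV = 425, CLXV = 165
626 - 425 = 201
201 + 165 = 366

CCCLXVI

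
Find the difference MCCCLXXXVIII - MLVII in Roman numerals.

MCCCLXXXVIII = 1388
MLVII = 1057
1388 - 1057 = 331

CCCXXXI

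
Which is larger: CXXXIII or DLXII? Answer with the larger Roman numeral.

CXXXIII = 133
DLXII = 562
562 is larger

DLXII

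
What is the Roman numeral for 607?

Convert 607 to Roman numerals:
  607 contains 1×500 (D)
  107 contains 1×100 (C)
  7 contains 1×5 (V)
  2 contains 2×1 (II)

DCVII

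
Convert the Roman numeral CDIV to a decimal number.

CDIV: CD=400, IV=4
400 + 4 = 404

404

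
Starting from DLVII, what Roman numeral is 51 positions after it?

DLVII = 557
557 + 51 = 608

DCVIII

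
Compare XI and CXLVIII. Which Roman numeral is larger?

XI = 11
CXLVIII = 148
148 is larger

CXLVIII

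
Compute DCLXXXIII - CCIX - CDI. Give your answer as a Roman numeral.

DCLXXXIII = 683, CCIX = 209, CDI = 401
683 - 209 = 474
474 - 401 = 73

LXXIII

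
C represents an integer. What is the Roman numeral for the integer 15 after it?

C = 100
100 + 15 = 115

CXV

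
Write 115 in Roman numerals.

Convert 115 to Roman numerals:
  115 contains 1×100 (C)
  15 contains 1×10 (X)
  5 contains 1×5 (V)

CXV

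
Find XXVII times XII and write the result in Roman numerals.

XXVII = 27
XII = 12
27 × 12 = 324

CCCXXIV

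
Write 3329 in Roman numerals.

Convert 3329 to Roman numerals:
  3329 contains 3×1000 (MMM)
  329 contains 3×100 (CCC)
  29 contains 2×10 (XX)
  9 contains 1×9 (IX)

MMMCCCXXIX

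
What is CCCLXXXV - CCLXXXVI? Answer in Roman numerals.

CCCLXXXV = 385
CCLXXXVI = 286
385 - 286 = 99

XCIX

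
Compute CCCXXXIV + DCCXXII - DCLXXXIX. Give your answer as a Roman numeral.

CCCXXXIV = 334, DCCXXII = 722, DCLXXXIX = 689
334 + 722 = 1056
1056 - 689 = 367

CCCLXVII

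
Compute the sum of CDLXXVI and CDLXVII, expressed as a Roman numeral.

CDLXXVI = 476
CDLXVII = 467
476 + 467 = 943

CMXLIII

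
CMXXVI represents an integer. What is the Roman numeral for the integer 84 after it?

CMXXVI = 926
926 + 84 = 1010

MX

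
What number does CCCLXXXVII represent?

CCCLXXXVII: C=100, C=100, C=100, L=50, X=10, X=10, X=10, V=5, I=1, I=1
100 + 100 + 100 + 50 + 10 + 10 + 10 + 5 + 1 + 1 = 387

387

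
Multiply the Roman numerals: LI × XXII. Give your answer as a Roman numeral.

LI = 51
XXII = 22
51 × 22 = 1122

MCXXII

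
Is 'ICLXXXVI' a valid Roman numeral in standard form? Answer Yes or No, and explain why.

'ICLXXXVI': Invalid subtractive combination: IC

No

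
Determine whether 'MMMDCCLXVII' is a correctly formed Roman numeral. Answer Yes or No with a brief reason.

'MMMDCCLXVII': Check the rules: uses only the symbols I, V, X, L, C, D, M; no symbol is repeated more than three times in a row; V, L and D each appear at most once; no smaller symbol precedes a larger one (values never increase from left to right). Value: M (1000) + M (1000) + M (1000) + D (500) + C (100) + C (100) + L (50) + X (10) + V (5) + I (1) + I (1) = 3767. So it is a valid standard Roman numeral.

Yes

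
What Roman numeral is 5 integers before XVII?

XVII = 17
17 - 5 = 12

XII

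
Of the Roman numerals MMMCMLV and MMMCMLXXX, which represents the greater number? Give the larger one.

MMMCMLV = 3955
MMMCMLXXX = 3980
3980 is larger

MMMCMLXXX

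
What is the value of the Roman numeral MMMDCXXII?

MMMDCXXII: M=1000, M=1000, M=1000, D=500, C=100, X=10, X=10, I=1, I=1
1000 + 1000 + 1000 + 500 + 100 + 10 + 10 + 1 + 1 = 3622

3622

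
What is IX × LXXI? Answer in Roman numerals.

IX = 9
LXXI = 71
9 × 71 = 639

DCXXXIX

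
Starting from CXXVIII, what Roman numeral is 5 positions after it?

CXXVIII = 128
128 + 5 = 133

CXXXIII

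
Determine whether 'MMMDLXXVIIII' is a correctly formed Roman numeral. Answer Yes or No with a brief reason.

'MMMDLXXVIIII': More than 3 consecutive I's

No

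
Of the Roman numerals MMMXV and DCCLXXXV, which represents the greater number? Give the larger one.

MMMXV = 3015
DCCLXXXV = 785
3015 is larger

MMMXV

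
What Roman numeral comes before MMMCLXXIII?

MMMCLXXIII = 3173; previous is 3172

MMMCLXXII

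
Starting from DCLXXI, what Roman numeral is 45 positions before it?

DCLXXI = 671
671 - 45 = 626

DCXXVI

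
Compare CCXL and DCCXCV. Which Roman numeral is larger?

CCXL = 240
DCCXCV = 795
795 is larger

DCCXCV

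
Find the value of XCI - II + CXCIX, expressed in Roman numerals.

XCI = 91, II = 2, CXCIX = 199
91 - 2 = 89
89 + 199 = 288

CCLXXXVIII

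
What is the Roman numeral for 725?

Convert 725 to Roman numerals:
  725 contains 1×500 (D)
  225 contains 2×100 (CC)
  25 contains 2×10 (XX)
  5 contains 1×5 (V)

DCCXXV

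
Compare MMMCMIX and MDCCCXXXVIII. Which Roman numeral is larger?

MMMCMIX = 3909
MDCCCXXXVIII = 1838
3909 is larger

MMMCMIX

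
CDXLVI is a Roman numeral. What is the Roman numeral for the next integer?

CDXLVI = 446, so the next integer is 446 + 1 = 447

CDXLVII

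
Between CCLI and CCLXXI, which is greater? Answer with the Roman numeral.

CCLI = 251
CCLXXI = 271
271 is larger

CCLXXI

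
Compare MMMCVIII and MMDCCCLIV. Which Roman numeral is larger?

MMMCVIII = 3108
MMDCCCLIV = 2854
3108 is larger

MMMCVIII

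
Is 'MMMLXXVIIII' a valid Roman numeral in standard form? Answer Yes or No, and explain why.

'MMMLXXVIIII': More than 3 consecutive I's

No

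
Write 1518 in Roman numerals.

Convert 1518 to Roman numerals:
  1518 contains 1×1000 (M)
  518 contains 1×500 (D)
  18 contains 1×10 (X)
  8 contains 1×5 (V)
  3 contains 3×1 (III)

MDXVIII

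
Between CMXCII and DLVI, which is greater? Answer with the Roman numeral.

CMXCII = 992
DLVI = 556
992 is larger

CMXCII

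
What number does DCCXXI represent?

DCCXXI: D=500, C=100, C=100, X=10, X=10, I=1
500 + 100 + 100 + 10 + 10 + 1 = 721

721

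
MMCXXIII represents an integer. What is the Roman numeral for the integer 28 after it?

MMCXXIII = 2123
2123 + 28 = 2151

MMCLI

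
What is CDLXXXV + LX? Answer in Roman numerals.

CDLXXXV = 485
LX = 60
485 + 60 = 545

DXLV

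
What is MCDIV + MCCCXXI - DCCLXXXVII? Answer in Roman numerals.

MCDIV = 1404, MCCCXXI = 1321, DCCLXXXVII = 787
1404 + 1321 = 2725
2725 - 787 = 1938

MCMXXXVIII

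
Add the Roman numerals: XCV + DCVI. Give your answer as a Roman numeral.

XCV = 95
DCVI = 606
95 + 606 = 701

DCCI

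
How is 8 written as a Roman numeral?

Convert 8 to Roman numerals:
  8 contains 1×5 (V)
  3 contains 3×1 (III)

VIII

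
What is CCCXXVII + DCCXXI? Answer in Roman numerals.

CCCXXVII = 327
DCCXXI = 721
327 + 721 = 1048

MXLVIII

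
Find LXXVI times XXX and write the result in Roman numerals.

LXXVI = 76
XXX = 30
76 × 30 = 2280

MMCCLXXX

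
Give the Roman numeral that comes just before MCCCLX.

MCCCLX = 1360, so the previous integer is 1360 - 1 = 1359

MCCCLIX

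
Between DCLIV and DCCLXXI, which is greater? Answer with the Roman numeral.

DCLIV = 654
DCCLXXI = 771
771 is larger

DCCLXXI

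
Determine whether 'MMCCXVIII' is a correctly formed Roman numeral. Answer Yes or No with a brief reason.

'MMCCXVIII': Check the rules: uses only the symbols I, V, X, L, C, D, M; no symbol is repeated more than three times in a row; V, L and D each appear at most once; no smaller symbol precedes a larger one (values never increase from left to right). Value: M (1000) + M (1000) + C (100) + C (100) + X (10) + V (5) + I (1) + I (1) + I (1) = 2218. So it is a valid standard Roman numeral.

Yes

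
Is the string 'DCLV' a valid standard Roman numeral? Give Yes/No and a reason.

'DCLV': Check the rules: uses only the symbols I, V, X, L, C, D, M; no symbol is repeated more than three times in a row; V, L and D each appear at most once; no smaller symbol precedes a larger one (values never increase from left to right). Value: D (500) + C (100) + L (50) + V (5) = 655. So it is a valid standard Roman numeral.

Yes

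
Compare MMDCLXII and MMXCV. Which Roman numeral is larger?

MMDCLXII = 2662
MMXCV = 2095
2662 is larger

MMDCLXII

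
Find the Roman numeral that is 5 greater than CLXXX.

CLXXX = 180
180 + 5 = 185

CLXXXV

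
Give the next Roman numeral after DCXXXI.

DCXXXI = 631, so the next integer is 631 + 1 = 632

DCXXXII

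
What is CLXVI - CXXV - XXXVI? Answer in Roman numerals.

CLXVI = 166, CXXV = 125, XXXVI = 36
166 - 125 = 41
41 - 36 = 5

V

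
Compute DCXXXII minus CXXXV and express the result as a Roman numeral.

DCXXXII = 632
CXXXV = 135
632 - 135 = 497

CDXCVII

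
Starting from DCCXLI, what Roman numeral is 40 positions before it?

DCCXLI = 741
741 - 40 = 701

DCCI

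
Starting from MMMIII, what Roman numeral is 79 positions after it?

MMMIII = 3003
3003 + 79 = 3082

MMMLXXXII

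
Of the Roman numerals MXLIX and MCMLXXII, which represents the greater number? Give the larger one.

MXLIX = 1049
MCMLXXII = 1972
1972 is larger

MCMLXXII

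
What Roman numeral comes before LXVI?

LXVI = 66; previous is 65

LXV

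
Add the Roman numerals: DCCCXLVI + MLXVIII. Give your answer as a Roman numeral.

DCCCXLVI = 846
MLXVIII = 1068
846 + 1068 = 1914

MCMXIV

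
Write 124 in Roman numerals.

Convert 124 to Roman numerals:
  124 contains 1×100 (C)
  24 contains 2×10 (XX)
  4 contains 1×4 (IV)

CXXIV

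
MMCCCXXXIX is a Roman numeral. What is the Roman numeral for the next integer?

MMCCCXXXIX = 2339; next is 2340

MMCCCXL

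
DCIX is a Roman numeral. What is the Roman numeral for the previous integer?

DCIX = 609, so the previous integer is 609 - 1 = 608

DCVIII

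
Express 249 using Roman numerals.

Convert 249 to Roman numerals:
  249 contains 2×100 (CC)
  49 contains 1×40 (XL)
  9 contains 1×9 (IX)

CCXLIX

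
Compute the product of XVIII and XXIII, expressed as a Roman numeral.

XVIII = 18
XXIII = 23
18 × 23 = 414

CDXIV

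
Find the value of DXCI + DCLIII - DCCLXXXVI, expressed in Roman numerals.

DXCI = 591, DCLIII = 653, DCCLXXXVI = 786
591 + 653 = 1244
1244 - 786 = 458

CDLVIII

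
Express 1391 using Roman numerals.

Convert 1391 to Roman numerals:
  1391 contains 1×1000 (M)
  391 contains 3×100 (CCC)
  91 contains 1×90 (XC)
  1 contains 1×1 (I)

MCCCXCI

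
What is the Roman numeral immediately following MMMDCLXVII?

MMMDCLXVII = 3667, so the next integer is 3667 + 1 = 3668

MMMDCLXVIII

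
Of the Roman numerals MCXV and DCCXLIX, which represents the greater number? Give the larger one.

MCXV = 1115
DCCXLIX = 749
1115 is larger

MCXV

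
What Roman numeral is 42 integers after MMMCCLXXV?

MMMCCLXXV = 3275
3275 + 42 = 3317

MMMCCCXVII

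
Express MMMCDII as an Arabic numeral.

MMMCDII: M=1000, M=1000, M=1000, CD=400, I=1, I=1
1000 + 1000 + 1000 + 400 + 1 + 1 = 3402

3402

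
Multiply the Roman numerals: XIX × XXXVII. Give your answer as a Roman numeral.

XIX = 19
XXXVII = 37
19 × 37 = 703

DCCIII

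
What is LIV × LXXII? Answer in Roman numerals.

LIV = 54
LXXII = 72
54 × 72 = 3888

MMMDCCCLXXXVIII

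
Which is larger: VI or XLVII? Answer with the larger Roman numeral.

VI = 6
XLVII = 47
47 is larger

XLVII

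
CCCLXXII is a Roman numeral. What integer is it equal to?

CCCLXXII: C=100, C=100, C=100, L=50, X=10, X=10, I=1, I=1
100 + 100 + 100 + 50 + 10 + 10 + 1 + 1 = 372

372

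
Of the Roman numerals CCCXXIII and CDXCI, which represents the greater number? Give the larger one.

CCCXXIII = 323
CDXCI = 491
491 is larger

CDXCI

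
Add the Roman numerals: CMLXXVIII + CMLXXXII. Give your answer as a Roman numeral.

CMLXXVIII = 978
CMLXXXII = 982
978 + 982 = 1960

MCMLX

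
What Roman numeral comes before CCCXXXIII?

CCCXXXIII = 333; previous is 332

CCCXXXII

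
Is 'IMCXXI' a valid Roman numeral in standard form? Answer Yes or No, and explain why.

'IMCXXI': Invalid subtractive combination: IM

No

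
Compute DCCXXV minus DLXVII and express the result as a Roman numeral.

DCCXXV = 725
DLXVII = 567
725 - 567 = 158

CLVIII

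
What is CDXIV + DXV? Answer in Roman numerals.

CDXIV = 414
DXV = 515
414 + 515 = 929

CMXXIX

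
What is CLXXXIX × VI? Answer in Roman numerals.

CLXXXIX = 189
VI = 6
189 × 6 = 1134

MCXXXIV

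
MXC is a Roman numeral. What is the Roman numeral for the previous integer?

MXC = 1090; previous is 1089

MLXXXIX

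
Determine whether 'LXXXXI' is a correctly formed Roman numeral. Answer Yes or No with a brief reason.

'LXXXXI': More than 3 consecutive X's

No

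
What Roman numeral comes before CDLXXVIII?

CDLXXVIII = 478; previous is 477

CDLXXVII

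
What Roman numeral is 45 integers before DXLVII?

DXLVII = 547
547 - 45 = 502

DII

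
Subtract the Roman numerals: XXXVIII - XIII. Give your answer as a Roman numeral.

XXXVIII = 38
XIII = 13
38 - 13 = 25

XXV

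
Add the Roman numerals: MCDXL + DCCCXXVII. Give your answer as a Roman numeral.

MCDXL = 1440
DCCCXXVII = 827
1440 + 827 = 2267

MMCCLXVII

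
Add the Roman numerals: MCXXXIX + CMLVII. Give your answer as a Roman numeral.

MCXXXIX = 1139
CMLVII = 957
1139 + 957 = 2096

MMXCVI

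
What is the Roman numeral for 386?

Convert 386 to Roman numerals:
  386 contains 3×100 (CCC)
  86 contains 1×50 (L)
  36 contains 3×10 (XXX)
  6 contains 1×5 (V)
  1 contains 1×1 (I)

CCCLXXXVI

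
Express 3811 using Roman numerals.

Convert 3811 to Roman numerals:
  3811 contains 3×1000 (MMM)
  811 contains 1×500 (D)
  311 contains 3×100 (CCC)
  11 contains 1×10 (X)
  1 contains 1×1 (I)

MMMDCCCXI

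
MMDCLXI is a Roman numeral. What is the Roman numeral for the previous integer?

MMDCLXI = 2661; previous is 2660

MMDCLX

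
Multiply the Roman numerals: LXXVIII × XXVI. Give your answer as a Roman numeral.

LXXVIII = 78
XXVI = 26
78 × 26 = 2028

MMXXVIII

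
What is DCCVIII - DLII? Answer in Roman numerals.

DCCVIII = 708
DLII = 552
708 - 552 = 156

CLVI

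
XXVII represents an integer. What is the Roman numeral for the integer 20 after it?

XXVII = 27
27 + 20 = 47

XLVII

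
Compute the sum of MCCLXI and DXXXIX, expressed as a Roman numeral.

MCCLXI = 1261
DXXXIX = 539
1261 + 539 = 1800

MDCCC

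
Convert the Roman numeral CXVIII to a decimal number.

CXVIII: C=100, X=10, V=5, I=1, I=1, I=1
100 + 10 + 5 + 1 + 1 + 1 = 118

118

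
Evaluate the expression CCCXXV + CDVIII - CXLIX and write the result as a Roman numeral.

CCCXXV = 325, CDVIII = 408, CXLIX = 149
325 + 408 = 733
733 - 149 = 584

DLXXXIV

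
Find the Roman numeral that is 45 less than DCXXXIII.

DCXXXIII = 633
633 - 45 = 588

DLXXXVIII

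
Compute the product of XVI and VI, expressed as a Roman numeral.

XVI = 16
VI = 6
16 × 6 = 96

XCVI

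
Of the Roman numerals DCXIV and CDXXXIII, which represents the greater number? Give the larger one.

DCXIV = 614
CDXXXIII = 433
614 is larger

DCXIV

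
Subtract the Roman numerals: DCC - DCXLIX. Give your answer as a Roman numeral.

DCC = 700
DCXLIX = 649
700 - 649 = 51

LI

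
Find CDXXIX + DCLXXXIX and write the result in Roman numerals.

CDXXIX = 429
DCLXXXIX = 689
429 + 689 = 1118

MCXVIII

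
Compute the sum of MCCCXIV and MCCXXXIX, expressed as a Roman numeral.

MCCCXIV = 1314
MCCXXXIX = 1239
1314 + 1239 = 2553

MMDLIII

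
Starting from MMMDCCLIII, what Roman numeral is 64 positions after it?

MMMDCCLIII = 3753
3753 + 64 = 3817

MMMDCCCXVII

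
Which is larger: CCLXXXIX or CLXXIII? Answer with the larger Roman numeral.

CCLXXXIX = 289
CLXXIII = 173
289 is larger

CCLXXXIX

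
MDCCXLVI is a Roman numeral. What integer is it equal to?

MDCCXLVI: M=1000, D=500, C=100, C=100, XL=40, V=5, I=1
1000 + 500 + 100 + 100 + 40 + 5 + 1 = 1746

1746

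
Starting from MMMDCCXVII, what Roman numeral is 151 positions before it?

MMMDCCXVII = 3717
3717 - 151 = 3566

MMMDLXVI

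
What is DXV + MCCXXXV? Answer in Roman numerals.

DXV = 515
MCCXXXV = 1235
515 + 1235 = 1750

MDCCL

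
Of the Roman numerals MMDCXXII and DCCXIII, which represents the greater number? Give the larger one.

MMDCXXII = 2622
DCCXIII = 713
2622 is larger

MMDCXXII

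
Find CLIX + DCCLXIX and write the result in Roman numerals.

CLIX = 159
DCCLXIX = 769
159 + 769 = 928

CMXXVIII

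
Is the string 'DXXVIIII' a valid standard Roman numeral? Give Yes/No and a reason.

'DXXVIIII': More than 3 consecutive I's

No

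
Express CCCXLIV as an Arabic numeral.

CCCXLIV: C=100, C=100, C=100, XL=40, IV=4
100 + 100 + 100 + 40 + 4 = 344

344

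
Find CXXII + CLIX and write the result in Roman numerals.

CXXII = 122
CLIX = 159
122 + 159 = 281

CCLXXXI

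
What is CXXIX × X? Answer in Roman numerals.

CXXIX = 129
X = 10
129 × 10 = 1290

MCCXC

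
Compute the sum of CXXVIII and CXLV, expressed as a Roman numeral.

CXXVIII = 128
CXLV = 145
128 + 145 = 273

CCLXXIII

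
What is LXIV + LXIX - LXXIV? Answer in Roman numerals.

LXIV = 64, LXIX = 69, LXXIV = 74
64 + 69 = 133
133 - 74 = 59

LIX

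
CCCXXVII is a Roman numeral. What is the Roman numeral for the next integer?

CCCXXVII = 327, so the next integer is 327 + 1 = 328

CCCXXVIII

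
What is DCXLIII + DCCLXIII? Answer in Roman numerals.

DCXLIII = 643
DCCLXIII = 763
643 + 763 = 1406

MCDVI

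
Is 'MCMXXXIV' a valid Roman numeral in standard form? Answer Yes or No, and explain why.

'MCMXXXIV': Check the rules: uses only the symbols I, V, X, L, C, D, M; no symbol is repeated more than three times in a row; V, L and D each appear at most once; the only places a smaller symbol precedes a larger one are the allowed subtractive pairs CM, IV, the symbol right after such a pair (if any) is smaller than the pair's first symbol, and otherwise the values never increase from left to right. Value: M (1000) + CM (900) + X (10) + X (10) + X (10) + IV (4) = 1934. So it is a valid standard Roman numeral.

Yes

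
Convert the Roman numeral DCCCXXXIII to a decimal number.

DCCCXXXIII: D=500, C=100, C=100, C=100, X=10, X=10, X=10, I=1, I=1, I=1
500 + 100 + 100 + 100 + 10 + 10 + 10 + 1 + 1 + 1 = 833

833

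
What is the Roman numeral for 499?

Convert 499 to Roman numerals:
  499 contains 1×400 (CD)
  99 contains 1×90 (XC)
  9 contains 1×9 (IX)

CDXCIX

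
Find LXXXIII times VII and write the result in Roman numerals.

LXXXIII = 83
VII = 7
83 × 7 = 581

DLXXXI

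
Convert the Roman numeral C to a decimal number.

C: C=100

100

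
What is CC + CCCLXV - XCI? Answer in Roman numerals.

CC = 200, CCCLXV = 365, XCI = 91
200 + 365 = 565
565 - 91 = 474

CDLXXIV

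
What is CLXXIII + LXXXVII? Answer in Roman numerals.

CLXXIII = 173
LXXXVII = 87
173 + 87 = 260

CCLX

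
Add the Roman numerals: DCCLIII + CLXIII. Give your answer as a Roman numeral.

DCCLIII = 753
CLXIII = 163
753 + 163 = 916

CMXVI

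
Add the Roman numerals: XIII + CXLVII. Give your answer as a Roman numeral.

XIII = 13
CXLVII = 147
13 + 147 = 160

CLX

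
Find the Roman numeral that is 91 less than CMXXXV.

CMXXXV = 935
935 - 91 = 844

DCCCXLIV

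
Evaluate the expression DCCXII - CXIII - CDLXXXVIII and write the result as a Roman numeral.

DCCXII = 712, CXIII = 113, CDLXXXVIII = 488
712 - 113 = 599
599 - 488 = 111

CXI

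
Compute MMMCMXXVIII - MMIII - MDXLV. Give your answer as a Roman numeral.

MMMCMXXVIII = 3928, MMIII = 2003, MDXLV = 1545
3928 - 2003 = 1925
1925 - 1545 = 380

CCCLXXX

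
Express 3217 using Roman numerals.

Convert 3217 to Roman numerals:
  3217 contains 3×1000 (MMM)
  217 contains 2×100 (CC)
  17 contains 1×10 (X)
  7 contains 1×5 (V)
  2 contains 2×1 (II)

MMMCCXVII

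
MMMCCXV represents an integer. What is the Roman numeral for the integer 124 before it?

MMMCCXV = 3215
3215 - 124 = 3091

MMMXCI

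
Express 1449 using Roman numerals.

Convert 1449 to Roman numerals:
  1449 contains 1×1000 (M)
  449 contains 1×400 (CD)
  49 contains 1×40 (XL)
  9 contains 1×9 (IX)

MCDXLIX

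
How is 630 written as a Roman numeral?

Convert 630 to Roman numerals:
  630 contains 1×500 (D)
  130 contains 1×100 (C)
  30 contains 3×10 (XXX)

DCXXX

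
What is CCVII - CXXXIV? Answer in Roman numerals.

CCVII = 207
CXXXIV = 134
207 - 134 = 73

LXXIII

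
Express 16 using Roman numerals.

Convert 16 to Roman numerals:
  16 contains 1×10 (X)
  6 contains 1×5 (V)
  1 contains 1×1 (I)

XVI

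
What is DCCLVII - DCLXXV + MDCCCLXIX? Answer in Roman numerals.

DCCLVII = 757, DCLXXV = 675, MDCCCLXIX = 1869
757 - 675 = 82
82 + 1869 = 1951

MCMLI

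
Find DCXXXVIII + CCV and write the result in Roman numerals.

DCXXXVIII = 638
CCV = 205
638 + 205 = 843

DCCCXLIII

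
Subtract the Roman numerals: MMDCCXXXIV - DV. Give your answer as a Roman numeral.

MMDCCXXXIV = 2734
DV = 505
2734 - 505 = 2229

MMCCXXIX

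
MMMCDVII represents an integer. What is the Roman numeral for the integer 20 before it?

MMMCDVII = 3407
3407 - 20 = 3387

MMMCCCLXXXVII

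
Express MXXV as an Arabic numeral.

MXXV: M=1000, X=10, X=10, V=5
1000 + 10 + 10 + 5 = 1025

1025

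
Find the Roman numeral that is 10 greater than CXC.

CXC = 190
190 + 10 = 200

CC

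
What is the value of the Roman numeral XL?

XL: XL=40

40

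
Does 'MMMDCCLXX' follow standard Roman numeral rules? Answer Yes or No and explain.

'MMMDCCLXX': Check the rules: uses only the symbols I, V, X, L, C, D, M; no symbol is repeated more than three times in a row; V, L and D each appear at most once; no smaller symbol precedes a larger one (values never increase from left to right). Value: M (1000) + M (1000) + M (1000) + D (500) + C (100) + C (100) + L (50) + X (10) + X (10) = 3770. So it is a valid standard Roman numeral.

Yes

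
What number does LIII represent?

LIII: L=50, I=1, I=1, I=1
50 + 1 + 1 + 1 = 53

53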